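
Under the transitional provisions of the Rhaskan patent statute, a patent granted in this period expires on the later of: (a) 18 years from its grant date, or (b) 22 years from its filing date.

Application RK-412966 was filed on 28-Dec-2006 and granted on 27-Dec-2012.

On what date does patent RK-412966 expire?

(a) grant + 18 years → 27 December 2030.
(b) filing + 22 years → 28 December 2028.
Later of the two: 27 December 2030.

2030-12-27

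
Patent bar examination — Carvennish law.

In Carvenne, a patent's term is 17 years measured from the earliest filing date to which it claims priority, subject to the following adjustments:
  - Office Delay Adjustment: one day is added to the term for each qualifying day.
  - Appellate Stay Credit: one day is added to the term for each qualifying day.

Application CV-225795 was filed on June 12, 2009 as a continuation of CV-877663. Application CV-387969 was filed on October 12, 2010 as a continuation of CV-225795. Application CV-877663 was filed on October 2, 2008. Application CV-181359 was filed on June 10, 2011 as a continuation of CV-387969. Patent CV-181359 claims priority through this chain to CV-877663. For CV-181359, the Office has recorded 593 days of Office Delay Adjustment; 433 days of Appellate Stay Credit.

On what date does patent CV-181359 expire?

2028-07-24

Earliest priority filing: 2 October 2008.
Base term: 2 October 2008 + 17 years → 2 October 2025.
Office Delay Adjustment: +593 days → 18 May 2027.
Appellate Stay Credit: +433 days → 24 July 2028.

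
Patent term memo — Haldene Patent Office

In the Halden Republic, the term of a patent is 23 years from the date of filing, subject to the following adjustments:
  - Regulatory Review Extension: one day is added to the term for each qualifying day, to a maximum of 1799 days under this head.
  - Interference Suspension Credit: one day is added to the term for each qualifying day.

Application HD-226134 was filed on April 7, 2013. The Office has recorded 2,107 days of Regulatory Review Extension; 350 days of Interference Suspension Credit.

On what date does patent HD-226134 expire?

2042-02-24

Base term: filing date + 23 years → 7 April 2036.
Regulatory Review Extension: 2107 days claimed exceeds the 1799-day cap, so +1799 days → 11 March 2041.
Interference Suspension Credit: +350 days → 24 February 2042.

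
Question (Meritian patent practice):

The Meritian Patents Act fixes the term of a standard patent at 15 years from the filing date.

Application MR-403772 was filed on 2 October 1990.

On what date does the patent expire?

October 2, 2005

Filing date + 15 years → 2 October 2005.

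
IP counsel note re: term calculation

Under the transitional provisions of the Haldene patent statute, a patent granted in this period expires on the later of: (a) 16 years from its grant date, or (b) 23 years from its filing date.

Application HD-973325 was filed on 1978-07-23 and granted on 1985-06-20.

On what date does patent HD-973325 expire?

July 23, 2001

(a) grant + 16 years → 20 June 2001.
(b) filing + 23 years → 23 July 2001.
Later of the two: 23 July 2001.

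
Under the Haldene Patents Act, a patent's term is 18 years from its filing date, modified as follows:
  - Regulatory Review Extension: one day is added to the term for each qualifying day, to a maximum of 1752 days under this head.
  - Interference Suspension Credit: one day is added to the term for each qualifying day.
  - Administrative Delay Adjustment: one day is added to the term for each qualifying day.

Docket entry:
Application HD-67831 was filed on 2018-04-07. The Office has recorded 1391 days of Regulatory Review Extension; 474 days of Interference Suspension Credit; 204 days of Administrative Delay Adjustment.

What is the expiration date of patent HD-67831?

2041-12-06

Base term: filing date + 18 years → 7 April 2036.
Regulatory Review Extension: 1391 days (within the 1752-day cap) → +1391 days → 28 January 2040.
Interference Suspension Credit: +474 days → 16 May 2041.
Administrative Delay Adjustment: +204 days → 6 December 2041.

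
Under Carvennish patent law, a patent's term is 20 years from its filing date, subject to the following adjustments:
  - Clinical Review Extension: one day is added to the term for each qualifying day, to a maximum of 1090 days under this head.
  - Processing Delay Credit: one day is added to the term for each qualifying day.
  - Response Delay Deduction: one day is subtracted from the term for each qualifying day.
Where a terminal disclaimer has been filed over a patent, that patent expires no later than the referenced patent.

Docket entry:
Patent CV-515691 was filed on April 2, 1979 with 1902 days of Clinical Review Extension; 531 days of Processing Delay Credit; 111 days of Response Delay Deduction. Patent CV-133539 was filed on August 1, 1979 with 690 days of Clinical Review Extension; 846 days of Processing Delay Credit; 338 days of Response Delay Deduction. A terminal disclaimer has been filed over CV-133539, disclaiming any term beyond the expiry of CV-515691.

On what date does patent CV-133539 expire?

Natural term of CV-133539:
  Base: filing + 20 years → 1 August 1999.
  Clinical Review Extension: 690 days (within the 1090-day cap) → +690 days → 21 June 2001.
  Processing Delay Credit: +846 days → 15 October 2003.
  Response Delay Deduction: −338 days → 11 November 2002.
Expiry of referenced patent CV-515691:
  Base: filing + 20 years → 2 April 1999.
  Clinical Review Extension: 1902 days claimed exceeds the 1090-day cap, so +1090 days → 27 March 2002.
  Processing Delay Credit: +531 days → 9 September 2003.
  Response Delay Deduction: −111 days → 21 May 2003.
Terminal disclaimer: CV-133539 expires on the earlier of 11 November 2002 and 21 May 2003.

November 11, 2002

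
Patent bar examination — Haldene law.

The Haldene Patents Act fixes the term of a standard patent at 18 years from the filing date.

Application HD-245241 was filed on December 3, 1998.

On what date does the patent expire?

Filing date + 18 years → 3 December 2016.

2016-12-03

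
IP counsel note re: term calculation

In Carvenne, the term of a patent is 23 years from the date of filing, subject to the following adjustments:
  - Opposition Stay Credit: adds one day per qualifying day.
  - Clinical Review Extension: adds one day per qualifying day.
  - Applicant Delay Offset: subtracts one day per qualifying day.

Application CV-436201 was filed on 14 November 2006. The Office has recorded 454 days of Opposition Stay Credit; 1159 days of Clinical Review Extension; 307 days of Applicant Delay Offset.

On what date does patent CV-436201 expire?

Base term: filing date + 23 years → 14 November 2029.
Opposition Stay Credit: +454 days → 11 February 2031.
Clinical Review Extension: +1159 days → 15 April 2034.
Applicant Delay Offset: −307 days → 12 June 2033.

June 12, 2033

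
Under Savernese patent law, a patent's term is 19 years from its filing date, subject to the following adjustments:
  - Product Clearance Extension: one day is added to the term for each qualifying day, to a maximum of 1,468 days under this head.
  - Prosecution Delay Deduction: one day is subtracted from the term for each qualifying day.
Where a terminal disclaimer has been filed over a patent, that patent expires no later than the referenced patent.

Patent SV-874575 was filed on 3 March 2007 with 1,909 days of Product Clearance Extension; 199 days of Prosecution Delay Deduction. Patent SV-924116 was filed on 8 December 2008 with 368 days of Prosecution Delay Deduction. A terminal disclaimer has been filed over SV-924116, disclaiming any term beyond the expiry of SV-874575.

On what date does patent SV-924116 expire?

Natural term of SV-924116:
  Base: filing + 19 years → 8 December 2027.
  Prosecution Delay Deduction: −368 days → 5 December 2026.
Expiry of referenced patent SV-874575:
  Base: filing + 19 years → 3 March 2026.
  Product Clearance Extension: 1909 days claimed exceeds the 1468-day cap, so +1468 days → 10 March 2030.
  Prosecution Delay Deduction: −199 days → 23 August 2029.
Terminal disclaimer: SV-924116 expires on the earlier of 5 December 2026 and 23 August 2029.

December 5, 2026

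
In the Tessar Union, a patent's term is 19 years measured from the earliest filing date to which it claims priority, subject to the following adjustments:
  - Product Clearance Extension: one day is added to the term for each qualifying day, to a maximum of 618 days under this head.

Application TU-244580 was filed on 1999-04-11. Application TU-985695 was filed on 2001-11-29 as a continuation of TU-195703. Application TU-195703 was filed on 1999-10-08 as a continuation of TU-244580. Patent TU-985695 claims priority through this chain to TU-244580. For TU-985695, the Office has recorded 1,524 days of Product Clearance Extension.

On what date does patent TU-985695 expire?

Earliest priority filing: 11 April 1999.
Base term: 11 April 1999 + 19 years → 11 April 2018.
Product Clearance Extension: 1524 days claimed exceeds the 618-day cap, so +618 days → 20 December 2019.

December 20, 2019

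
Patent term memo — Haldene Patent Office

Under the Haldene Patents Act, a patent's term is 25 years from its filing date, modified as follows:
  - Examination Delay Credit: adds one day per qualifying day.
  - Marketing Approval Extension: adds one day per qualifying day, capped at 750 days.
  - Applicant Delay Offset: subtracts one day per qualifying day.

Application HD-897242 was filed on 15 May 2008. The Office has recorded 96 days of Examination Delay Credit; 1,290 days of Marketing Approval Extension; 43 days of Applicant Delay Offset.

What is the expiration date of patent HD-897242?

2035-07-27

Base term: filing date + 25 years → 15 May 2033.
Examination Delay Credit: +96 days → 19 August 2033.
Marketing Approval Extension: 1290 days claimed exceeds the 750-day cap, so +750 days → 8 September 2035.
Applicant Delay Offset: −43 days → 27 July 2035.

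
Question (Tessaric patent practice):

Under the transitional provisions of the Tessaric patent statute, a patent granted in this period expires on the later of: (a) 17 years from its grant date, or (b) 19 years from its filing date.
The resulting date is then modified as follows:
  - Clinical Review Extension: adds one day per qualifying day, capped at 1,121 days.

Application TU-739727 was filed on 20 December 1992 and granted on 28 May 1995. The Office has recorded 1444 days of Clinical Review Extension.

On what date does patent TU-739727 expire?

(a) grant + 17 years → 28 May 2012.
(b) filing + 19 years → 20 December 2011.
Later of the two: 28 May 2012.
Clinical Review Extension: 1444 days claimed exceeds the 1121-day cap, so +1121 days → 23 June 2015.

2015-06-23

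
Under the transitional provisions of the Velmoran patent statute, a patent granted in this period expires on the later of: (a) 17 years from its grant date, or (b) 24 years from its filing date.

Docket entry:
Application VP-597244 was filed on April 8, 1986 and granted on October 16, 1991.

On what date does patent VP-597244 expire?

(a) grant + 17 years → 16 October 2008.
(b) filing + 24 years → 8 April 2010.
Later of the two: 8 April 2010.

April 8, 2010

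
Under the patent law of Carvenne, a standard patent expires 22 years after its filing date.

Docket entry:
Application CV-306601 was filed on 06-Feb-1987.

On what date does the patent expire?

February 6, 2009

Filing date + 22 years → 6 February 2009.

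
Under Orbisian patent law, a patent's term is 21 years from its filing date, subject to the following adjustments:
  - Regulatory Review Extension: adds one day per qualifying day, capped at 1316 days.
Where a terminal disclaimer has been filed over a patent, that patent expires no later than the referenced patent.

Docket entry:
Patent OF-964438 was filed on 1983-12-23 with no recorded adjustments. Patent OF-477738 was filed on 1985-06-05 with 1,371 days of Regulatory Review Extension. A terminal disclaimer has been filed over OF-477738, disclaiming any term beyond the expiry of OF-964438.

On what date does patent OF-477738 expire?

2004-12-23

Natural term of OF-477738:
  Base: filing + 21 years → 5 June 2006.
  Regulatory Review Extension: 1371 days claimed exceeds the 1316-day cap, so +1316 days → 11 January 2010.
Expiry of referenced patent OF-964438:
  Base: filing + 21 years → 23 December 2004.
Terminal disclaimer: OF-477738 expires on the earlier of 11 January 2010 and 23 December 2004.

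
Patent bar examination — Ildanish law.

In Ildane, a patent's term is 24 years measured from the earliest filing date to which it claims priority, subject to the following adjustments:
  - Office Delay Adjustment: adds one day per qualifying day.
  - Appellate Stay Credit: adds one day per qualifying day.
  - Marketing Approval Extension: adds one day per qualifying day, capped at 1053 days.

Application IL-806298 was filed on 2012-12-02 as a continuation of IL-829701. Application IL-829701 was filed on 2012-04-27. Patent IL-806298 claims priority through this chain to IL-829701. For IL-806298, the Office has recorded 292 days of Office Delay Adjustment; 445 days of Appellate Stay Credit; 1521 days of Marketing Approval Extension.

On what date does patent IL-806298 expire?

Earliest priority filing: 27 April 2012.
Base term: 27 April 2012 + 24 years → 27 April 2036.
Office Delay Adjustment: +292 days → 13 February 2037.
Appellate Stay Credit: +445 days → 4 May 2038.
Marketing Approval Extension: 1521 days claimed exceeds the 1053-day cap, so +1053 days → 22 March 2041.

March 22, 2041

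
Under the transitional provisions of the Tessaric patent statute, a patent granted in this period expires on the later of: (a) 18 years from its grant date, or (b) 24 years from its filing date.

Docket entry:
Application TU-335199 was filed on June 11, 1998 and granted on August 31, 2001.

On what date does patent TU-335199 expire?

June 11, 2022

(a) grant + 18 years → 31 August 2019.
(b) filing + 24 years → 11 June 2022.
Later of the two: 11 June 2022.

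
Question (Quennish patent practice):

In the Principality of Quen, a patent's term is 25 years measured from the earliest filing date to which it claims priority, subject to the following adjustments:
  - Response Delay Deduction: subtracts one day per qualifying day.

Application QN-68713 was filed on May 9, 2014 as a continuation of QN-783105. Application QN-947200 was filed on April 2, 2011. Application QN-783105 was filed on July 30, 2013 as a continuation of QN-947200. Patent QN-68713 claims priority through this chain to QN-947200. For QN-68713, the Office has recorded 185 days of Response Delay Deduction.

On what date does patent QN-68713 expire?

Earliest priority filing: 2 April 2011.
Base term: 2 April 2011 + 25 years → 2 April 2036.
Response Delay Deduction: −185 days → 30 September 2035.

2035-09-30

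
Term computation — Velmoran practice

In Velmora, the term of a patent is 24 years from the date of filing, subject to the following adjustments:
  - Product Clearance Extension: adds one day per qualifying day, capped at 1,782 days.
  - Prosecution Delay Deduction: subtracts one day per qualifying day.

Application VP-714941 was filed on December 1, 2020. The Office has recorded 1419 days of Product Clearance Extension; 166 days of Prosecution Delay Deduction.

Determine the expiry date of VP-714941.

Base term: filing date + 24 years → 1 December 2044.
Product Clearance Extension: 1419 days (within the 1782-day cap) → +1419 days → 20 October 2048.
Prosecution Delay Deduction: −166 days → 7 May 2048.

2048-05-07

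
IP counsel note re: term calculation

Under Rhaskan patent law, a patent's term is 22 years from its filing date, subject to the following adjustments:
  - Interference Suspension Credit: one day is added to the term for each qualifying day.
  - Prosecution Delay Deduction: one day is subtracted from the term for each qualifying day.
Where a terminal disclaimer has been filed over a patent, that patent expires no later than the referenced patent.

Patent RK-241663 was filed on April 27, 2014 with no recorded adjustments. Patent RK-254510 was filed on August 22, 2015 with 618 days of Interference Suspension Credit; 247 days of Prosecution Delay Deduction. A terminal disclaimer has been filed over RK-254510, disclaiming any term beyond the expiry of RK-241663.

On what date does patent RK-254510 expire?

April 27, 2036

Natural term of RK-254510:
  Base: filing + 22 years → 22 August 2037.
  Interference Suspension Credit: +618 days → 2 May 2039.
  Prosecution Delay Deduction: −247 days → 28 August 2038.
Expiry of referenced patent RK-241663:
  Base: filing + 22 years → 27 April 2036.
Terminal disclaimer: RK-254510 expires on the earlier of 28 August 2038 and 27 April 2036.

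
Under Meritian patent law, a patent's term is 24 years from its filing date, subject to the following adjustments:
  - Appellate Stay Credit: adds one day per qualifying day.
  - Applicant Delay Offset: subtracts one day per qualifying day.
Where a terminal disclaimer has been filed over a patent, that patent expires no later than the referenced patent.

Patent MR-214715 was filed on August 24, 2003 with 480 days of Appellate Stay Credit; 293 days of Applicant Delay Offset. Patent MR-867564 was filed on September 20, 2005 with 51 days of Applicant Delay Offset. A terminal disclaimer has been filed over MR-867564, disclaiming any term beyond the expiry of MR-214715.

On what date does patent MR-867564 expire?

February 27, 2028

Natural term of MR-867564:
  Base: filing + 24 years → 20 September 2029.
  Applicant Delay Offset: −51 days → 31 July 2029.
Expiry of referenced patent MR-214715:
  Base: filing + 24 years → 24 August 2027.
  Appellate Stay Credit: +480 days → 16 December 2028.
  Applicant Delay Offset: −293 days → 27 February 2028.
Terminal disclaimer: MR-867564 expires on the earlier of 31 July 2029 and 27 February 2028.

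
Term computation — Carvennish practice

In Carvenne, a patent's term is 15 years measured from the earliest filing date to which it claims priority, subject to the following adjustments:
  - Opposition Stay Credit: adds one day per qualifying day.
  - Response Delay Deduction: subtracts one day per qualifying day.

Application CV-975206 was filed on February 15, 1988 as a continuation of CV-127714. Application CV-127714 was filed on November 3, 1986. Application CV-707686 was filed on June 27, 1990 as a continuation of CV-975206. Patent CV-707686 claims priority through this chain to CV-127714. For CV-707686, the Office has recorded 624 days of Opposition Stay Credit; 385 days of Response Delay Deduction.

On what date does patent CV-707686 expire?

June 30, 2002

Earliest priority filing: 3 November 1986.
Base term: 3 November 1986 + 15 years → 3 November 2001.
Opposition Stay Credit: +624 days → 20 July 2003.
Response Delay Deduction: −385 days → 30 June 2002.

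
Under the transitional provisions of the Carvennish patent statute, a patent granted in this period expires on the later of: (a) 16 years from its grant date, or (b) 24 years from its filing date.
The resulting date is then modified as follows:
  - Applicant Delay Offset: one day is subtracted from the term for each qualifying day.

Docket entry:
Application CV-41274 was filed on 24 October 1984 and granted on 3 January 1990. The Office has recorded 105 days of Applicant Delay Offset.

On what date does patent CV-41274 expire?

(a) grant + 16 years → 3 January 2006.
(b) filing + 24 years → 24 October 2008.
Later of the two: 24 October 2008.
Applicant Delay Offset: −105 days → 11 July 2008.

2008-07-11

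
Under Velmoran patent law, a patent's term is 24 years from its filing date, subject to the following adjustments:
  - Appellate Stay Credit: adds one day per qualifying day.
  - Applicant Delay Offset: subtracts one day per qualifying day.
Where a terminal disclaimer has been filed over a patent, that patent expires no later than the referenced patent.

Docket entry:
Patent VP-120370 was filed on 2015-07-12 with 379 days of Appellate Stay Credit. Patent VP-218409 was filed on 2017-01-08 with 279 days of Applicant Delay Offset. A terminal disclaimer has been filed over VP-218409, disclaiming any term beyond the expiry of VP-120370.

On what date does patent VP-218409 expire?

2040-04-04

Natural term of VP-218409:
  Base: filing + 24 years → 8 January 2041.
  Applicant Delay Offset: −279 days → 4 April 2040.
Expiry of referenced patent VP-120370:
  Base: filing + 24 years → 12 July 2039.
  Appellate Stay Credit: +379 days → 25 July 2040.
Terminal disclaimer: VP-218409 expires on the earlier of 4 April 2040 and 25 July 2040.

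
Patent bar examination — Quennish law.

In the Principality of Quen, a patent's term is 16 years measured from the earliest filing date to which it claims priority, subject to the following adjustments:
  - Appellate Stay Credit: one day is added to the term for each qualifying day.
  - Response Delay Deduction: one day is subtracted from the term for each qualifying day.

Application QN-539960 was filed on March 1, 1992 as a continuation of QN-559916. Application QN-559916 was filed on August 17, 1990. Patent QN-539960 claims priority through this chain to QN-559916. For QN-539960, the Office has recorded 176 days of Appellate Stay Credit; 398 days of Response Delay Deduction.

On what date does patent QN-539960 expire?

2006-01-07

Earliest priority filing: 17 August 1990.
Base term: 17 August 1990 + 16 years → 17 August 2006.
Appellate Stay Credit: +176 days → 9 February 2007.
Response Delay Deduction: −398 days → 7 January 2006.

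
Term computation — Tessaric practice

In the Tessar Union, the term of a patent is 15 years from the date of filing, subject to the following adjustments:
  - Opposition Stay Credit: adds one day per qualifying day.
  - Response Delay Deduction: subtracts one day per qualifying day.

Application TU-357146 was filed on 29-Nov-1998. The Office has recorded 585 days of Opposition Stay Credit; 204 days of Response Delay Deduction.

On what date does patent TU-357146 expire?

2014-12-15

Base term: filing date + 15 years → 29 November 2013.
Opposition Stay Credit: +585 days → 7 July 2015.
Response Delay Deduction: −204 days → 15 December 2014.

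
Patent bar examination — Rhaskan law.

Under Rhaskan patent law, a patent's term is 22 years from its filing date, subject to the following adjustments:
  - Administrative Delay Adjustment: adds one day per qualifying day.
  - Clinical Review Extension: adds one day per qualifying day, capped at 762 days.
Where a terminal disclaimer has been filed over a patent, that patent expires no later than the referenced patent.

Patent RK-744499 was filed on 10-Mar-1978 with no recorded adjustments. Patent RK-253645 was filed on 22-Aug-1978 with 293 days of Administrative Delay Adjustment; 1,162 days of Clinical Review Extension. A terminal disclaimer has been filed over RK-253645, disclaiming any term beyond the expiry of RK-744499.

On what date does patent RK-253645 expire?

March 10, 2000

Natural term of RK-253645:
  Base: filing + 22 years → 22 August 2000.
  Administrative Delay Adjustment: +293 days → 11 June 2001.
  Clinical Review Extension: 1162 days claimed exceeds the 762-day cap, so +762 days → 13 July 2003.
Expiry of referenced patent RK-744499:
  Base: filing + 22 years → 10 March 2000.
Terminal disclaimer: RK-253645 expires on the earlier of 13 July 2003 and 10 March 2000.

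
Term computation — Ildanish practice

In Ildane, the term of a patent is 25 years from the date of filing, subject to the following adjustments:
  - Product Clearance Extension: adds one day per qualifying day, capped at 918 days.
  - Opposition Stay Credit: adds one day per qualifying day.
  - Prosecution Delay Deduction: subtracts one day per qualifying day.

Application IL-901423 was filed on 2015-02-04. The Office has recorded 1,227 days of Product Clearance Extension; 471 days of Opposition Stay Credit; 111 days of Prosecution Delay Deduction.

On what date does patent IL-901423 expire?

August 5, 2043

Base term: filing date + 25 years → 4 February 2040.
Product Clearance Extension: 1227 days claimed exceeds the 918-day cap, so +918 days → 10 August 2042.
Opposition Stay Credit: +471 days → 24 November 2043.
Prosecution Delay Deduction: −111 days → 5 August 2043.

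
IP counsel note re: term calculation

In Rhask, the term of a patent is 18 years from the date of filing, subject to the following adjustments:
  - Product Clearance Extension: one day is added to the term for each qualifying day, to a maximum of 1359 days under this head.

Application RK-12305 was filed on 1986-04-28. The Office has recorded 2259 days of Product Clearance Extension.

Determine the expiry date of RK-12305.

Base term: filing date + 18 years → 28 April 2004.
Product Clearance Extension: 2259 days claimed exceeds the 1359-day cap, so +1359 days → 17 January 2008.

2008-01-17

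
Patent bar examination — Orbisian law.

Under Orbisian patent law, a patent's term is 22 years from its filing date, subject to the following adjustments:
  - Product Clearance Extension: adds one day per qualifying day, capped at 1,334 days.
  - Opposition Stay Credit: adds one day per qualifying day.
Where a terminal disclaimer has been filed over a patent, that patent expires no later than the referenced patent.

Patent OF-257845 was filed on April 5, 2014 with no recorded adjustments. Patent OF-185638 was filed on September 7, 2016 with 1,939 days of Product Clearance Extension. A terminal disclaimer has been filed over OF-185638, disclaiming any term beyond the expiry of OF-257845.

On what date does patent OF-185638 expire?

2036-04-05

Natural term of OF-185638:
  Base: filing + 22 years → 7 September 2038.
  Product Clearance Extension: 1939 days claimed exceeds the 1334-day cap, so +1334 days → 3 May 2042.
Expiry of referenced patent OF-257845:
  Base: filing + 22 years → 5 April 2036.
Terminal disclaimer: OF-185638 expires on the earlier of 3 May 2042 and 5 April 2036.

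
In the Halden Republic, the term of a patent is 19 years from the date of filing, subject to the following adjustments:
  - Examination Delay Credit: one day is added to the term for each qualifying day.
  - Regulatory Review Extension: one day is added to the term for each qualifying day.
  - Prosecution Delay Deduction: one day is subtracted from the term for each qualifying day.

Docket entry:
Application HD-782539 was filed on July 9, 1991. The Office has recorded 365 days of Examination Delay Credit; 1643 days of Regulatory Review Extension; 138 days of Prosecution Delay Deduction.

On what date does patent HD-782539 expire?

August 22, 2015

Base term: filing date + 19 years → 9 July 2010.
Examination Delay Credit: +365 days → 9 July 2011.
Regulatory Review Extension: +1643 days → 7 January 2016.
Prosecution Delay Deduction: −138 days → 22 August 2015.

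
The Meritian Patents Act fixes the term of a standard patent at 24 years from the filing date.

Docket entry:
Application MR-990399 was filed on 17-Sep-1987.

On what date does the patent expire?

Filing date + 24 years → 17 September 2011.

2011-09-17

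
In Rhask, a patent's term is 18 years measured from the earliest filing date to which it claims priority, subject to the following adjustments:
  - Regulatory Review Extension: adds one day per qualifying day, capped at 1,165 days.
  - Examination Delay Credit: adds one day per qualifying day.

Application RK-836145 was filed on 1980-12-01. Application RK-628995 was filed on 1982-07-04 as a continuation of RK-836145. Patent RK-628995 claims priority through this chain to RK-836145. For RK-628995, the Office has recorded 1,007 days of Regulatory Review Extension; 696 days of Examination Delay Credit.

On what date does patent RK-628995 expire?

July 31, 2003

Earliest priority filing: 1 December 1980.
Base term: 1 December 1980 + 18 years → 1 December 1998.
Regulatory Review Extension: 1007 days (within the 1165-day cap) → +1007 days → 3 September 2001.
Examination Delay Credit: +696 days → 31 July 2003.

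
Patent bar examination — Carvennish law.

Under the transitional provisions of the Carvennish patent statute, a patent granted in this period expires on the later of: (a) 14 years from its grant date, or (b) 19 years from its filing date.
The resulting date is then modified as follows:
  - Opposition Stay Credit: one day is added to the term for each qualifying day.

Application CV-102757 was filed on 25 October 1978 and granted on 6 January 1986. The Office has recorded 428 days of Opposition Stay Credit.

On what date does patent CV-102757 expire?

2001-03-09

(a) grant + 14 years → 6 January 2000.
(b) filing + 19 years → 25 October 1997.
Later of the two: 6 January 2000.
Opposition Stay Credit: +428 days → 9 March 2001.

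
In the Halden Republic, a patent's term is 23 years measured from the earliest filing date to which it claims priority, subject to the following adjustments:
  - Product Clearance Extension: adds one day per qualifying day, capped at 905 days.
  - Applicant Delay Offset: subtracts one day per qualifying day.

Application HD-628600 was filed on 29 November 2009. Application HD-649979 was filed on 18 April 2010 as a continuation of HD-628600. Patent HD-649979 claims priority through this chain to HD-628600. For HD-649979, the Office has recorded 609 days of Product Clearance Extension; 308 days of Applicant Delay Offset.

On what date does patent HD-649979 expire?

Earliest priority filing: 29 November 2009.
Base term: 29 November 2009 + 23 years → 29 November 2032.
Product Clearance Extension: 609 days (within the 905-day cap) → +609 days → 31 July 2034.
Applicant Delay Offset: −308 days → 26 September 2033.

2033-09-26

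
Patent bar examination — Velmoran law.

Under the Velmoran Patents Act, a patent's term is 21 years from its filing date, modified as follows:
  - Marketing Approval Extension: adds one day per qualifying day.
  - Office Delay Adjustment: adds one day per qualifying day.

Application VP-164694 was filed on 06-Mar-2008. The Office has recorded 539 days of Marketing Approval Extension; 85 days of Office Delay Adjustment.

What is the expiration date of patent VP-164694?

2030-11-20

Base term: filing date + 21 years → 6 March 2029.
Marketing Approval Extension: +539 days → 27 August 2030.
Office Delay Adjustment: +85 days → 20 November 2030.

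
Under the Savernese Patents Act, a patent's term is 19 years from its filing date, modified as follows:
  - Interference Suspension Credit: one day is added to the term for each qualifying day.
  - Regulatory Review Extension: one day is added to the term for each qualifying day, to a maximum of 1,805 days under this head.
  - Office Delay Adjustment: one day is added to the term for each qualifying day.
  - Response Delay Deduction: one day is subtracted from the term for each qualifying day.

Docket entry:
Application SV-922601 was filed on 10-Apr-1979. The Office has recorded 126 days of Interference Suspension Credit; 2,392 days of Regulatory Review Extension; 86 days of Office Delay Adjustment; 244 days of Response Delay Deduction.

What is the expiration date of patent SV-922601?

February 16, 2003

Base term: filing date + 19 years → 10 April 1998.
Interference Suspension Credit: +126 days → 14 August 1998.
Regulatory Review Extension: 2392 days claimed exceeds the 1805-day cap, so +1805 days → 24 July 2003.
Office Delay Adjustment: +86 days → 18 October 2003.
Response Delay Deduction: −244 days → 16 February 2003.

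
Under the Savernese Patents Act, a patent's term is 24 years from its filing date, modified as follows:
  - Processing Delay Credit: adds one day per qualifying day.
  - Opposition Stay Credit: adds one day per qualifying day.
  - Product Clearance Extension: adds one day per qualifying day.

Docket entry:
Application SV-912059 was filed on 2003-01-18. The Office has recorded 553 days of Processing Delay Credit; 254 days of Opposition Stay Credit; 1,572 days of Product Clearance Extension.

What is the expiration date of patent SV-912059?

Base term: filing date + 24 years → 18 January 2027.
Processing Delay Credit: +553 days → 24 July 2028.
Opposition Stay Credit: +254 days → 4 April 2029.
Product Clearance Extension: +1572 days → 24 July 2033.

July 24, 2033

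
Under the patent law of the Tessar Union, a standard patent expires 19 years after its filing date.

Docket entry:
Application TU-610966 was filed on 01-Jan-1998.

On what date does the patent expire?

Filing date + 19 years → 1 January 2017.

January 1, 2017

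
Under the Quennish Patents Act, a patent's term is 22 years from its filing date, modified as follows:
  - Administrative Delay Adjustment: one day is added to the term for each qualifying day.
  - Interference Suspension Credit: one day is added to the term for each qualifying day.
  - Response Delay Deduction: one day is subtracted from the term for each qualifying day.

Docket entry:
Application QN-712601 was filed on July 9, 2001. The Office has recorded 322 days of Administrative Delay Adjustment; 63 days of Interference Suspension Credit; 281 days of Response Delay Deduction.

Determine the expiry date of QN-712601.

October 21, 2023

Base term: filing date + 22 years → 9 July 2023.
Administrative Delay Adjustment: +322 days → 26 May 2024.
Interference Suspension Credit: +63 days → 28 July 2024.
Response Delay Deduction: −281 days → 21 October 2023.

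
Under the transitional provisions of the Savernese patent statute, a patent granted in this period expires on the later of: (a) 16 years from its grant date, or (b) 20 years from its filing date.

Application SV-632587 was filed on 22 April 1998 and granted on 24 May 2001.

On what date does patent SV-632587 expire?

(a) grant + 16 years → 24 May 2017.
(b) filing + 20 years → 22 April 2018.
Later of the two: 22 April 2018.

2018-04-22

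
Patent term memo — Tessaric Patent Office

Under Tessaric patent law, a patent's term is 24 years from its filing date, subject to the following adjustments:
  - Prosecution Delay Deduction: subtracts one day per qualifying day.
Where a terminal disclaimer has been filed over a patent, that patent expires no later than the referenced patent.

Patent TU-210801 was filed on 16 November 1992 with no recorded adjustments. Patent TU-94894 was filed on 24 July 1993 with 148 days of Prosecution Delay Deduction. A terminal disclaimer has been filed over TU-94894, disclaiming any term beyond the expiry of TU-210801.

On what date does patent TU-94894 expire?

Natural term of TU-94894:
  Base: filing + 24 years → 24 July 2017.
  Prosecution Delay Deduction: −148 days → 26 February 2017.
Expiry of referenced patent TU-210801:
  Base: filing + 24 years → 16 November 2016.
Terminal disclaimer: TU-94894 expires on the earlier of 26 February 2017 and 16 November 2016.

November 16, 2016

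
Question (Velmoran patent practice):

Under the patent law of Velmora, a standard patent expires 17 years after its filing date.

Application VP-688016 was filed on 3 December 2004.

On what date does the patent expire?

December 3, 2021

Filing date + 17 years → 3 December 2021.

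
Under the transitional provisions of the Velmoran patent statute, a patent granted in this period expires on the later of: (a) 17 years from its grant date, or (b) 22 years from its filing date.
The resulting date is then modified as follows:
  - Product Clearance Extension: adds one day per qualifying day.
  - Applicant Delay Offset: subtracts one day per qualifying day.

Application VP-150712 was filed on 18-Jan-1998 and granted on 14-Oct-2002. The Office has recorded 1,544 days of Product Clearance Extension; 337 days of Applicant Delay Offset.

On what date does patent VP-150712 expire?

(a) grant + 17 years → 14 October 2019.
(b) filing + 22 years → 18 January 2020.
Later of the two: 18 January 2020.
Product Clearance Extension: +1544 days → 10 April 2024.
Applicant Delay Offset: −337 days → 9 May 2023.

2023-05-09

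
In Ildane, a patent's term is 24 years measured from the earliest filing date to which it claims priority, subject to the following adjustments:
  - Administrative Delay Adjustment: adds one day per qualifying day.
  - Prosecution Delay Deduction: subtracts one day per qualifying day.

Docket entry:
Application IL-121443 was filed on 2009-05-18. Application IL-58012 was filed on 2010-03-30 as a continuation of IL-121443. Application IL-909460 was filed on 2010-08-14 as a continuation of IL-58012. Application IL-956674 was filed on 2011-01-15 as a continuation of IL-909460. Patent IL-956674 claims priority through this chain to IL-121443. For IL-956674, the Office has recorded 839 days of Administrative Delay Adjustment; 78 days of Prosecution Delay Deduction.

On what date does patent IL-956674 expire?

June 18, 2035

Earliest priority filing: 18 May 2009.
Base term: 18 May 2009 + 24 years → 18 May 2033.
Administrative Delay Adjustment: +839 days → 4 September 2035.
Prosecution Delay Deduction: −78 days → 18 June 2035.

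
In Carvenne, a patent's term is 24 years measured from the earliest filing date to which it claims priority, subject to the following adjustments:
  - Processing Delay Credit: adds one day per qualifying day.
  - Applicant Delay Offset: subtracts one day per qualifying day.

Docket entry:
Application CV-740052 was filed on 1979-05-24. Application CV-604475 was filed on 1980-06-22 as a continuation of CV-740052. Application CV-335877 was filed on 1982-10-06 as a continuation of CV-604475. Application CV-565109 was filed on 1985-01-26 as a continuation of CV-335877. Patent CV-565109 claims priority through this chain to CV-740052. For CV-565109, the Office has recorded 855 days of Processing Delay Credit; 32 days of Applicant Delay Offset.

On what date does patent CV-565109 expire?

August 24, 2005

Earliest priority filing: 24 May 1979.
Base term: 24 May 1979 + 24 years → 24 May 2003.
Processing Delay Credit: +855 days → 25 September 2005.
Applicant Delay Offset: −32 days → 24 August 2005.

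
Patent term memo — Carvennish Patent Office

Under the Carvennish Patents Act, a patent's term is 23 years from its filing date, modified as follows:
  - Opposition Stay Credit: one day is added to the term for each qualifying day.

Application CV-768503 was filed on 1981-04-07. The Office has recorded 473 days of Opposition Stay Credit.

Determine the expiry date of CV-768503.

2005-07-24

Base term: filing date + 23 years → 7 April 2004.
Opposition Stay Credit: +473 days → 24 July 2005.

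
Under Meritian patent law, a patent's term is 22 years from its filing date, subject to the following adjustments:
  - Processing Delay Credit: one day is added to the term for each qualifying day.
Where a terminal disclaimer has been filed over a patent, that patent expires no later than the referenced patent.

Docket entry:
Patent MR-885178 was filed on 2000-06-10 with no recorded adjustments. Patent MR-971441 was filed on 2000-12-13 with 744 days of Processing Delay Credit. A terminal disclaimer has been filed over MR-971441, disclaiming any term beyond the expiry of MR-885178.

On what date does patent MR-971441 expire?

Natural term of MR-971441:
  Base: filing + 22 years → 13 December 2022.
  Processing Delay Credit: +744 days → 26 December 2024.
Expiry of referenced patent MR-885178:
  Base: filing + 22 years → 10 June 2022.
Terminal disclaimer: MR-971441 expires on the earlier of 26 December 2024 and 10 June 2022.

June 10, 2022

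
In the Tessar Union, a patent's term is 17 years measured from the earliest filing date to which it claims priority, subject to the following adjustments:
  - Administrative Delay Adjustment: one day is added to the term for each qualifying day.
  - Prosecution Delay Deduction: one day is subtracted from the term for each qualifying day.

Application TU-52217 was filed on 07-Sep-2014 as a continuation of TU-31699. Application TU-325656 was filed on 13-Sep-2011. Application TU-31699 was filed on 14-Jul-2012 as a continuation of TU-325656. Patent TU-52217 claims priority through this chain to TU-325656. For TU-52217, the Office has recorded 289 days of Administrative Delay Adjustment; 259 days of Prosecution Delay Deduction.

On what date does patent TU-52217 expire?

Earliest priority filing: 13 September 2011.
Base term: 13 September 2011 + 17 years → 13 September 2028.
Administrative Delay Adjustment: +289 days → 29 June 2029.
Prosecution Delay Deduction: −259 days → 13 October 2028.

October 13, 2028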